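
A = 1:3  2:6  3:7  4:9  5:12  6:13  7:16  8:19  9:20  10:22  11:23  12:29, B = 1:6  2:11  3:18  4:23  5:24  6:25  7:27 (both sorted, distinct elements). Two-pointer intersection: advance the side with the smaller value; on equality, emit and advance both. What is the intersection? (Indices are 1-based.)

intersection = [6, 23]

[i=1,j=1] 3<6 → i++
[i=2,j=1] 6==6 emit → i++,j++
[i=3,j=2] 7<11 → i++
[i=4,j=2] 9<11 → i++
[i=5,j=2] 12>11 → j++
[i=5,j=3] 12<18 → i++
[i=6,j=3] 13<18 → i++
[i=7,j=3] 16<18 → i++
[i=8,j=3] 19>18 → j++
[i=8,j=4] 19<23 → i++
[i=9,j=4] 20<23 → i++
[i=10,j=4] 22<23 → i++
[i=11,j=4] 23==23 emit → i++,j++
[i=12,j=5] 29>24 → j++
[i=12,j=6] 29>25 → j++
[i=12,j=7] 29>27 → j++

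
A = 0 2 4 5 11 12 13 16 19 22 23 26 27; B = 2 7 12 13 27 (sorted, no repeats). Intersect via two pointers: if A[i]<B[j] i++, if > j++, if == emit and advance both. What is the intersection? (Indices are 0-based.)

intersection = [2, 12, 13, 27]

[i=0,j=0] 0<2 → i++
[i=1,j=0] 2==2 emit → i++,j++
[i=2,j=1] 4<7 → i++
[i=3,j=1] 5<7 → i++
[i=4,j=1] 11>7 → j++
[i=4,j=2] 11<12 → i++
[i=5,j=2] 12==12 emit → i++,j++
[i=6,j=3] 13==13 emit → i++,j++
[i=7,j=4] 16<27 → i++
[i=8,j=4] 19<27 → i++
[i=9,j=4] 22<27 → i++
[i=10,j=4] 23<27 → i++
[i=11,j=4] 26<27 → i++
[i=12,j=4] 27==27 emit → i++,j++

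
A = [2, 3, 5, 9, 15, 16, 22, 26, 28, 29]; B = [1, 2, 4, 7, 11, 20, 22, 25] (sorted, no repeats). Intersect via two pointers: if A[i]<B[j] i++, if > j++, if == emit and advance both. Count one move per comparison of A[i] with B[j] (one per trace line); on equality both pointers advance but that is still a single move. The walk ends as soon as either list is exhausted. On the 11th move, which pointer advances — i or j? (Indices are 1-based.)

j

i=1 j=1: 2>1, j++
i=1 j=2: 2==2 emit, i++,j++
i=2 j=3: 3<4, i++
i=3 j=3: 5>4, j++
i=3 j=4: 5<7, i++
i=4 j=4: 9>7, j++
i=4 j=5: 9<11, i++
i=5 j=5: 15>11, j++
i=5 j=6: 15<20, i++
i=6 j=6: 16<20, i++
i=7 j=6: 22>20, j++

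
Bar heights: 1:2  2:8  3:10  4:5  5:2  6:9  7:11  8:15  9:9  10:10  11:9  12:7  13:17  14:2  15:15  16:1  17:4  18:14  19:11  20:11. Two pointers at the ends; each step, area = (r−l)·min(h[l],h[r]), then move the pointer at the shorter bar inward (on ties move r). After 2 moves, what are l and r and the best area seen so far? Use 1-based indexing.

[1,20] min(2,11)*19=38 best=38 * → l++
[2,20] min(8,11)*18=144 best=144 * → l++

l=3, r=20, best area=144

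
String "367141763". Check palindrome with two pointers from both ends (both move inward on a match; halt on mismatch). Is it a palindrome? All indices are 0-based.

palindrome

[0,8] '3'=='3' → l++,r--
[1,7] '6'=='6' → l++,r--
[2,6] '7'=='7' → l++,r--
[3,5] '1'=='1' → l++,r--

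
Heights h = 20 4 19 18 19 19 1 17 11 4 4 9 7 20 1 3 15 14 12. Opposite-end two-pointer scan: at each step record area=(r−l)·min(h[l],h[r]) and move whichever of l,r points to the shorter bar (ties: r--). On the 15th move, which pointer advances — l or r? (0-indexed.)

[0,18] min(20,12)*18=216 best=216 * → r--
[0,17] min(20,14)*17=238 best=238 * → r--
[0,16] min(20,15)*16=240 best=240 * → r--
[0,15] min(20,3)*15=45 best=240 → r--
[0,14] min(20,1)*14=14 best=240 → r--
[0,13] min(20,20)*13=260 best=260 * → r--
[0,12] min(20,7)*12=84 best=260 → r--
[0,11] min(20,9)*11=99 best=260 → r--
[0,10] min(20,4)*10=40 best=260 → r--
[0,9] min(20,4)*9=36 best=260 → r--
[0,8] min(20,11)*8=88 best=260 → r--
[0,7] min(20,17)*7=119 best=260 → r--
[0,6] min(20,1)*6=6 best=260 → r--
[0,5] min(20,19)*5=95 best=260 → r--
[0,4] min(20,19)*4=76 best=260 → r--

r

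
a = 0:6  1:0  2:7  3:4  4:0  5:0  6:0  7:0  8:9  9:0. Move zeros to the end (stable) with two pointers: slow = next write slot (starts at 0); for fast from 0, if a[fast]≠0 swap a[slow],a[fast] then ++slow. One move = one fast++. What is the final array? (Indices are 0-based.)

[6, 7, 4, 9, 0, 0, 0, 0, 0, 0]

slow=0 fast=0: a[fast]=6≠0 swap→a[0]=6, slow++,fast++
slow=1 fast=1: a[fast]=0, fast++
slow=1 fast=2: a[fast]=7≠0 swap→a[1]=7, slow++,fast++
slow=2 fast=3: a[fast]=4≠0 swap→a[2]=4, slow++,fast++
slow=3 fast=4: a[fast]=0, fast++
slow=3 fast=5: a[fast]=0, fast++
slow=3 fast=6: a[fast]=0, fast++
slow=3 fast=7: a[fast]=0, fast++
slow=3 fast=8: a[fast]=9≠0 swap→a[3]=9, slow++,fast++
slow=4 fast=9: a[fast]=0, fast++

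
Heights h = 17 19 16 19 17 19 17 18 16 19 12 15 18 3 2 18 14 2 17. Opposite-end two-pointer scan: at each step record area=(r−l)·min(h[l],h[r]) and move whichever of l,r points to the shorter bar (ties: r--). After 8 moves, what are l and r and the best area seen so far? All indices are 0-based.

l=1, r=11, best area=306

l=0 r=18: min(17,17)*18=306 best=306 *, r--
l=0 r=17: min(17,2)*17=34 best=306, r--
l=0 r=16: min(17,14)*16=224 best=306, r--
l=0 r=15: min(17,18)*15=255 best=306, l++
l=1 r=15: min(19,18)*14=252 best=306, r--
l=1 r=14: min(19,2)*13=26 best=306, r--
l=1 r=13: min(19,3)*12=36 best=306, r--
l=1 r=12: min(19,18)*11=198 best=306, r--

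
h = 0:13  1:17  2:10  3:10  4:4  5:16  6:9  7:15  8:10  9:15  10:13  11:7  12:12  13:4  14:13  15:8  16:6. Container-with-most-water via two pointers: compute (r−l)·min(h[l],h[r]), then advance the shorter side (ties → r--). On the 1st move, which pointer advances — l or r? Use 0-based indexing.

r

l=0 r=16: min(13,6)*16=96 best=96 *, r--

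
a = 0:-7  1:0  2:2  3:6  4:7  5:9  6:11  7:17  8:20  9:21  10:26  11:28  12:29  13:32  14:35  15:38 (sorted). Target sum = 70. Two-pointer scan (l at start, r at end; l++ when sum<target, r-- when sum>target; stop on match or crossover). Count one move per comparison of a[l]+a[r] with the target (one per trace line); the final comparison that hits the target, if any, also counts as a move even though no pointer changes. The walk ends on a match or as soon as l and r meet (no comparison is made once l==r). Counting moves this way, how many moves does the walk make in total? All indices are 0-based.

[0,15] -7+38=31 <70 → l++
[1,15] 0+38=38 <70 → l++
[2,15] 2+38=40 <70 → l++
[3,15] 6+38=44 <70 → l++
[4,15] 7+38=45 <70 → l++
[5,15] 9+38=47 <70 → l++
[6,15] 11+38=49 <70 → l++
[7,15] 17+38=55 <70 → l++
[8,15] 20+38=58 <70 → l++
[9,15] 21+38=59 <70 → l++
[10,15] 26+38=64 <70 → l++
[11,15] 28+38=66 <70 → l++
[12,15] 29+38=67 <70 → l++
[13,15] 32+38=70 → found

14 moves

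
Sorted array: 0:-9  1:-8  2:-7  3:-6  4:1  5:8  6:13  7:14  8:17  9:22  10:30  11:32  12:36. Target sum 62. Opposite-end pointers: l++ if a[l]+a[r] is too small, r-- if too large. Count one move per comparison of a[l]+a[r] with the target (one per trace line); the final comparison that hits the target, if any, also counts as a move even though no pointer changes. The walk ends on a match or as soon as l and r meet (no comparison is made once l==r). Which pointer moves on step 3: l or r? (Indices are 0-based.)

l

[0,12] -9+36=27 <62 → l++
[1,12] -8+36=28 <62 → l++
[2,12] -7+36=29 <62 → l++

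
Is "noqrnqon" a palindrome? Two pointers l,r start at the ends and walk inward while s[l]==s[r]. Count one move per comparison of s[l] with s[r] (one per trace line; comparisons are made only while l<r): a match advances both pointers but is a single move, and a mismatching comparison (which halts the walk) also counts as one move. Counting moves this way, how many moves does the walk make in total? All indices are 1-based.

4 moves

l=1 r=8: 'n'=='n', l++,r--
l=2 r=7: 'o'=='o', l++,r--
l=3 r=6: 'q'=='q', l++,r--
l=4 r=5: 'r'!='n', stop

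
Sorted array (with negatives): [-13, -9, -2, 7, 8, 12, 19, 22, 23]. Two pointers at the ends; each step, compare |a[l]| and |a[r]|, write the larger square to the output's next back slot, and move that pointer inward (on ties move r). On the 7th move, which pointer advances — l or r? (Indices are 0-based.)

[0,8] |-13|<=|23| out[8]=529 → r--
[0,7] |-13|<=|22| out[7]=484 → r--
[0,6] |-13|<=|19| out[6]=361 → r--
[0,5] |-13|>|12| out[5]=169 → l++
[1,5] |-9|<=|12| out[4]=144 → r--
[1,4] |-9|>|8| out[3]=81 → l++
[2,4] |-2|<=|8| out[2]=64 → r--

r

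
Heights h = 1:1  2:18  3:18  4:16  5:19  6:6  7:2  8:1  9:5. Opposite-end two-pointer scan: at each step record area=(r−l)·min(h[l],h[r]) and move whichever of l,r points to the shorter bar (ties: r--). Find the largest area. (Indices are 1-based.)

[1,9] min(1,5)*8=8 best=8 * → l++
[2,9] min(18,5)*7=35 best=35 * → r--
[2,8] min(18,1)*6=6 best=35 → r--
[2,7] min(18,2)*5=10 best=35 → r--
[2,6] min(18,6)*4=24 best=35 → r--
[2,5] min(18,19)*3=54 best=54 * → l++
[3,5] min(18,19)*2=36 best=54 → l++
[4,5] min(16,19)*1=16 best=54 → l++

max area = 54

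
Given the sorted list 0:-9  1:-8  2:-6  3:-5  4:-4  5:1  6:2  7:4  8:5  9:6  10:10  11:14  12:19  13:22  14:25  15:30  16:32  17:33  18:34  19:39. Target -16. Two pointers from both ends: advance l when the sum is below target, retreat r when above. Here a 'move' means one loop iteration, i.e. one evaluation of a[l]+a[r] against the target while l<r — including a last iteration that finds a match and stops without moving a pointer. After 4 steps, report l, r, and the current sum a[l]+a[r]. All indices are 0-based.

[0,19] -9+39=30 >-16 → r--
[0,18] -9+34=25 >-16 → r--
[0,17] -9+33=24 >-16 → r--
[0,16] -9+32=23 >-16 → r--

l=0, r=15, sum=21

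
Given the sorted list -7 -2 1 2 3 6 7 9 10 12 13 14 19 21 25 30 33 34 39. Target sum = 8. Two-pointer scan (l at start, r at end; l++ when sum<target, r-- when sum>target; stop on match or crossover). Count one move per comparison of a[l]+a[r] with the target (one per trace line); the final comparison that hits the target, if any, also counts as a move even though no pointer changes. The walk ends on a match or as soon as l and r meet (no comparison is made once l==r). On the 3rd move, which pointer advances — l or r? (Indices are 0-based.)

r

[0,18] -7+39=32 >8 → r--
[0,17] -7+34=27 >8 → r--
[0,16] -7+33=26 >8 → r--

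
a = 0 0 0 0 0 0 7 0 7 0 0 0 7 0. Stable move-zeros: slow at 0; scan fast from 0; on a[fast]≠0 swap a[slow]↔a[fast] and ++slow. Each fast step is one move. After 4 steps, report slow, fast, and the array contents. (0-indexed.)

slow=0, fast=4, a=[0, 0, 0, 0, 0, 0, 7, 0, 7, 0, 0, 0, 7, 0]

(s=0,f=0) a[fast]=0 → fast++
(s=0,f=1) a[fast]=0 → fast++
(s=0,f=2) a[fast]=0 → fast++
(s=0,f=3) a[fast]=0 → fast++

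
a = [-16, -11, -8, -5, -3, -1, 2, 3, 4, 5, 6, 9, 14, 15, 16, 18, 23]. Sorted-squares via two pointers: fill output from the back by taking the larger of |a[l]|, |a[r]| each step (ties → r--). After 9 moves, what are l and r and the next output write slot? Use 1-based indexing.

l=4, r=11, next write slot=8

[1,17] |-16|<=|23| out[17]=529 → r--
[1,16] |-16|<=|18| out[16]=324 → r--
[1,15] |-16|<=|16| out[15]=256 → r--
[1,14] |-16|>|15| out[14]=256 → l++
[2,14] |-11|<=|15| out[13]=225 → r--
[2,13] |-11|<=|14| out[12]=196 → r--
[2,12] |-11|>|9| out[11]=121 → l++
[3,12] |-8|<=|9| out[10]=81 → r--
[3,11] |-8|>|6| out[9]=64 → l++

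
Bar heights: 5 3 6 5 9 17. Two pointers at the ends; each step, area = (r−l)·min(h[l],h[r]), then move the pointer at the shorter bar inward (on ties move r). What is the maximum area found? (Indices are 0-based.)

[0,5] min(5,17)*5=25 best=25 * → l++
[1,5] min(3,17)*4=12 best=25 → l++
[2,5] min(6,17)*3=18 best=25 → l++
[3,5] min(5,17)*2=10 best=25 → l++
[4,5] min(9,17)*1=9 best=25 → l++

max area = 25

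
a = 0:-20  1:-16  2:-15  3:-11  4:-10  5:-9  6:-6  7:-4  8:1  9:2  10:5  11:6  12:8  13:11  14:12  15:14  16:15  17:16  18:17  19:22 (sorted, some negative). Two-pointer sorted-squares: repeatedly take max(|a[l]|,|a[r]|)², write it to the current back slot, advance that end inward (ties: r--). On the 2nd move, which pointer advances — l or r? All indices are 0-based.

[0,19] |-20|<=|22| out[19]=484 → r--
[0,18] |-20|>|17| out[18]=400 → l++

l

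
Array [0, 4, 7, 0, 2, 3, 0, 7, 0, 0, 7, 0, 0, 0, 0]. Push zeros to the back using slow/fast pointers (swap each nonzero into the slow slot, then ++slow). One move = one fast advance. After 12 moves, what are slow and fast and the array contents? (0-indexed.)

slow=6, fast=12, a=[4, 7, 2, 3, 7, 7, 0, 0, 0, 0, 0, 0, 0, 0, 0]

slow=0 fast=0: a[fast]=0, fast++
slow=0 fast=1: a[fast]=4≠0 swap→a[0]=4, slow++,fast++
slow=1 fast=2: a[fast]=7≠0 swap→a[1]=7, slow++,fast++
slow=2 fast=3: a[fast]=0, fast++
slow=2 fast=4: a[fast]=2≠0 swap→a[2]=2, slow++,fast++
slow=3 fast=5: a[fast]=3≠0 swap→a[3]=3, slow++,fast++
slow=4 fast=6: a[fast]=0, fast++
slow=4 fast=7: a[fast]=7≠0 swap→a[4]=7, slow++,fast++
slow=5 fast=8: a[fast]=0, fast++
slow=5 fast=9: a[fast]=0, fast++
slow=5 fast=10: a[fast]=7≠0 swap→a[5]=7, slow++,fast++
slow=6 fast=11: a[fast]=0, fast++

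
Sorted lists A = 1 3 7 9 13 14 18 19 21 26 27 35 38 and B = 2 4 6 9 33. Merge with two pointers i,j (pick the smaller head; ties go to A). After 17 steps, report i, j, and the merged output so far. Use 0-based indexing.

[i=0,j=0] A[i]=1<=B[j]=2 take 1 → i++
[i=1,j=0] A[i]=3>B[j]=2 take 2 → j++
[i=1,j=1] A[i]=3<=B[j]=4 take 3 → i++
[i=2,j=1] A[i]=7>B[j]=4 take 4 → j++
[i=2,j=2] A[i]=7>B[j]=6 take 6 → j++
[i=2,j=3] A[i]=7<=B[j]=9 take 7 → i++
[i=3,j=3] A[i]=9<=B[j]=9 take 9 → i++
[i=4,j=3] A[i]=13>B[j]=9 take 9 → j++
[i=4,j=4] A[i]=13<=B[j]=33 take 13 → i++
[i=5,j=4] A[i]=14<=B[j]=33 take 14 → i++
[i=6,j=4] A[i]=18<=B[j]=33 take 18 → i++
[i=7,j=4] A[i]=19<=B[j]=33 take 19 → i++
[i=8,j=4] A[i]=21<=B[j]=33 take 21 → i++
[i=9,j=4] A[i]=26<=B[j]=33 take 26 → i++
[i=10,j=4] A[i]=27<=B[j]=33 take 27 → i++
[i=11,j=4] A[i]=35>B[j]=33 take 33 → j++
[i=11,j=5] B done, take A[i]=35 → i++

i=12, j=5, merged so far=[1, 2, 3, 4, 6, 7, 9, 9, 13, 14, 18, 19, 21, 26, 27, 33, 35]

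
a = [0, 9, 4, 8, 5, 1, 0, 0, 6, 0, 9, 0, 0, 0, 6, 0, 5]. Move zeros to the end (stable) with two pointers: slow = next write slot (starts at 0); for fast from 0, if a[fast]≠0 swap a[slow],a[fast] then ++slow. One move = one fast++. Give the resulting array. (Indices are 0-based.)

[9, 4, 8, 5, 1, 6, 9, 6, 5, 0, 0, 0, 0, 0, 0, 0, 0]

slow=0 fast=0: a[fast]=0, fast++
slow=0 fast=1: a[fast]=9≠0 swap→a[0]=9, slow++,fast++
slow=1 fast=2: a[fast]=4≠0 swap→a[1]=4, slow++,fast++
slow=2 fast=3: a[fast]=8≠0 swap→a[2]=8, slow++,fast++
slow=3 fast=4: a[fast]=5≠0 swap→a[3]=5, slow++,fast++
slow=4 fast=5: a[fast]=1≠0 swap→a[4]=1, slow++,fast++
slow=5 fast=6: a[fast]=0, fast++
slow=5 fast=7: a[fast]=0, fast++
slow=5 fast=8: a[fast]=6≠0 swap→a[5]=6, slow++,fast++
slow=6 fast=9: a[fast]=0, fast++
slow=6 fast=10: a[fast]=9≠0 swap→a[6]=9, slow++,fast++
slow=7 fast=11: a[fast]=0, fast++
slow=7 fast=12: a[fast]=0, fast++
slow=7 fast=13: a[fast]=0, fast++
slow=7 fast=14: a[fast]=6≠0 swap→a[7]=6, slow++,fast++
slow=8 fast=15: a[fast]=0, fast++
slow=8 fast=16: a[fast]=5≠0 swap→a[8]=5, slow++,fast++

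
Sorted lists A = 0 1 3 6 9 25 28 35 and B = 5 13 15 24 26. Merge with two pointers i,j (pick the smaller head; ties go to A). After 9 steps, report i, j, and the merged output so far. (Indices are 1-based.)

i=1 j=1: A[i]=0<=B[j]=5 take 0, i++
i=2 j=1: A[i]=1<=B[j]=5 take 1, i++
i=3 j=1: A[i]=3<=B[j]=5 take 3, i++
i=4 j=1: A[i]=6>B[j]=5 take 5, j++
i=4 j=2: A[i]=6<=B[j]=13 take 6, i++
i=5 j=2: A[i]=9<=B[j]=13 take 9, i++
i=6 j=2: A[i]=25>B[j]=13 take 13, j++
i=6 j=3: A[i]=25>B[j]=15 take 15, j++
i=6 j=4: A[i]=25>B[j]=24 take 24, j++

i=6, j=5, merged so far=[0, 1, 3, 5, 6, 9, 13, 15, 24]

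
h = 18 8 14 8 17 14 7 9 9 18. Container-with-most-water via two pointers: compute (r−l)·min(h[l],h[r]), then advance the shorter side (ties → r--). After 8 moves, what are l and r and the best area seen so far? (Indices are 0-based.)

l=0, r=1, best area=162

[0,9] min(18,18)*9=162 best=162 * → r--
[0,8] min(18,9)*8=72 best=162 → r--
[0,7] min(18,9)*7=63 best=162 → r--
[0,6] min(18,7)*6=42 best=162 → r--
[0,5] min(18,14)*5=70 best=162 → r--
[0,4] min(18,17)*4=68 best=162 → r--
[0,3] min(18,8)*3=24 best=162 → r--
[0,2] min(18,14)*2=28 best=162 → r--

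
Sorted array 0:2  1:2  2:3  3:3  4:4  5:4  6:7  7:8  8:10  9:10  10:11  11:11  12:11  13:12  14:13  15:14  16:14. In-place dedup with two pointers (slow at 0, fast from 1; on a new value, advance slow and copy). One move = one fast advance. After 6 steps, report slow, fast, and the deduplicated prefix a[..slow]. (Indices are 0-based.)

(s=0,f=1) a[fast]=2=a[slow] dup → fast++
(s=0,f=2) a[fast]=3≠a[slow]=2 write a[1]=3 → slow++,fast++
(s=1,f=3) a[fast]=3=a[slow] dup → fast++
(s=1,f=4) a[fast]=4≠a[slow]=3 write a[2]=4 → slow++,fast++
(s=2,f=5) a[fast]=4=a[slow] dup → fast++
(s=2,f=6) a[fast]=7≠a[slow]=4 write a[3]=7 → slow++,fast++

slow=3, fast=7, prefix=[2, 3, 4, 7]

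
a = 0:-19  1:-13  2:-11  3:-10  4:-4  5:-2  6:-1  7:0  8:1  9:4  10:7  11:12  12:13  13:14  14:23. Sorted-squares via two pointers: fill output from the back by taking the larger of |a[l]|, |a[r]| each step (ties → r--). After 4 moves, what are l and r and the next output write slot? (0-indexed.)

l=0 r=14: |-19|<=|23| out[14]=529, r--
l=0 r=13: |-19|>|14| out[13]=361, l++
l=1 r=13: |-13|<=|14| out[12]=196, r--
l=1 r=12: |-13|<=|13| out[11]=169, r--

l=1, r=11, next write slot=10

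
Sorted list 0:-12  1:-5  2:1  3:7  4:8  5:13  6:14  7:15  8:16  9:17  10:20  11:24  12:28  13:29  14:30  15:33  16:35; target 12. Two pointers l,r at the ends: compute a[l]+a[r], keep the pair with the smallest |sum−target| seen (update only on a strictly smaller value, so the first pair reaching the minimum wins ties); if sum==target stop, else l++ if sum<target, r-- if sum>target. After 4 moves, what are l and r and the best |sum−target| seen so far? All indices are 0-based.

l=0, r=12, best |Δ|=5

l=0 r=16: -12+35=23 d=11 *, r--
l=0 r=15: -12+33=21 d=9 *, r--
l=0 r=14: -12+30=18 d=6 *, r--
l=0 r=13: -12+29=17 d=5 *, r--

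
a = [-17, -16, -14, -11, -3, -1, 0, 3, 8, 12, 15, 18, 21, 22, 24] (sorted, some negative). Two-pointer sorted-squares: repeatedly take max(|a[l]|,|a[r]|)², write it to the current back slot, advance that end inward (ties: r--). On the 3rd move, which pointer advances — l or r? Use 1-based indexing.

r

[1,15] |-17|<=|24| out[15]=576 → r--
[1,14] |-17|<=|22| out[14]=484 → r--
[1,13] |-17|<=|21| out[13]=441 → r--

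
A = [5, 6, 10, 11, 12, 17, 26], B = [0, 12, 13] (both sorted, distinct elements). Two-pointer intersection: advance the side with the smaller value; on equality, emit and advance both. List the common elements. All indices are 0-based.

intersection = [12]

[i=0,j=0] 5>0 → j++
[i=0,j=1] 5<12 → i++
[i=1,j=1] 6<12 → i++
[i=2,j=1] 10<12 → i++
[i=3,j=1] 11<12 → i++
[i=4,j=1] 12==12 emit → i++,j++
[i=5,j=2] 17>13 → j++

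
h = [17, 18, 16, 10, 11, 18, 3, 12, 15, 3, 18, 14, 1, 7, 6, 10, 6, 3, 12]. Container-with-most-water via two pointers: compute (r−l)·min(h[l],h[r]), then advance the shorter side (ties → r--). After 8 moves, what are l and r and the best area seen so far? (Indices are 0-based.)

l=0 r=18: min(17,12)*18=216 best=216 *, r--
l=0 r=17: min(17,3)*17=51 best=216, r--
l=0 r=16: min(17,6)*16=96 best=216, r--
l=0 r=15: min(17,10)*15=150 best=216, r--
l=0 r=14: min(17,6)*14=84 best=216, r--
l=0 r=13: min(17,7)*13=91 best=216, r--
l=0 r=12: min(17,1)*12=12 best=216, r--
l=0 r=11: min(17,14)*11=154 best=216, r--

l=0, r=10, best area=216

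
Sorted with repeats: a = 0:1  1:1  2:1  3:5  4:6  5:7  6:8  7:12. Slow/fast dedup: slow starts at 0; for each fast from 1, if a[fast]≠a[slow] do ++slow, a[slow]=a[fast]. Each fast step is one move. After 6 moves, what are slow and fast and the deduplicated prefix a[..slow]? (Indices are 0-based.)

(s=0,f=1) a[fast]=1=a[slow] dup → fast++
(s=0,f=2) a[fast]=1=a[slow] dup → fast++
(s=0,f=3) a[fast]=5≠a[slow]=1 write a[1]=5 → slow++,fast++
(s=1,f=4) a[fast]=6≠a[slow]=5 write a[2]=6 → slow++,fast++
(s=2,f=5) a[fast]=7≠a[slow]=6 write a[3]=7 → slow++,fast++
(s=3,f=6) a[fast]=8≠a[slow]=7 write a[4]=8 → slow++,fast++

slow=4, fast=7, prefix=[1, 5, 6, 7, 8]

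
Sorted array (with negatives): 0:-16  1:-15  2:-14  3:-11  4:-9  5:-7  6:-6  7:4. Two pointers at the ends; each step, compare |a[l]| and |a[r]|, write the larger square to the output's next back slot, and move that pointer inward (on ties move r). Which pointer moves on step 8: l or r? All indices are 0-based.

r

l=0 r=7: |-16|>|4| out[7]=256, l++
l=1 r=7: |-15|>|4| out[6]=225, l++
l=2 r=7: |-14|>|4| out[5]=196, l++
l=3 r=7: |-11|>|4| out[4]=121, l++
l=4 r=7: |-9|>|4| out[3]=81, l++
l=5 r=7: |-7|>|4| out[2]=49, l++
l=6 r=7: |-6|>|4| out[1]=36, l++
l=7 r=7: |4|<=|4| out[0]=16, r--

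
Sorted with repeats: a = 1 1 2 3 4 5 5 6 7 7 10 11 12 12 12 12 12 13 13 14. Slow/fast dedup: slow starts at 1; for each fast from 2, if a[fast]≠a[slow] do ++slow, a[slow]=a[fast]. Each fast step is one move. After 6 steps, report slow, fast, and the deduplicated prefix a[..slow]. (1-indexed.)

slow=5, fast=8, prefix=[1, 2, 3, 4, 5]

(s=1,f=2) a[fast]=1=a[slow] dup → fast++
(s=1,f=3) a[fast]=2≠a[slow]=1 write a[2]=2 → slow++,fast++
(s=2,f=4) a[fast]=3≠a[slow]=2 write a[3]=3 → slow++,fast++
(s=3,f=5) a[fast]=4≠a[slow]=3 write a[4]=4 → slow++,fast++
(s=4,f=6) a[fast]=5≠a[slow]=4 write a[5]=5 → slow++,fast++
(s=5,f=7) a[fast]=5=a[slow] dup → fast++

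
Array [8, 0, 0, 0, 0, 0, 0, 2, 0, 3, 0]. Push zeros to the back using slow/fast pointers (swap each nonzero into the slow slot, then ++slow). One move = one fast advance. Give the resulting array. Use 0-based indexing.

[8, 2, 3, 0, 0, 0, 0, 0, 0, 0, 0]

(s=0,f=0) a[fast]=8≠0 swap→a[0]=8 → slow++,fast++
(s=1,f=1) a[fast]=0 → fast++
(s=1,f=2) a[fast]=0 → fast++
(s=1,f=3) a[fast]=0 → fast++
(s=1,f=4) a[fast]=0 → fast++
(s=1,f=5) a[fast]=0 → fast++
(s=1,f=6) a[fast]=0 → fast++
(s=1,f=7) a[fast]=2≠0 swap→a[1]=2 → slow++,fast++
(s=2,f=8) a[fast]=0 → fast++
(s=2,f=9) a[fast]=3≠0 swap→a[2]=3 → slow++,fast++
(s=3,f=10) a[fast]=0 → fast++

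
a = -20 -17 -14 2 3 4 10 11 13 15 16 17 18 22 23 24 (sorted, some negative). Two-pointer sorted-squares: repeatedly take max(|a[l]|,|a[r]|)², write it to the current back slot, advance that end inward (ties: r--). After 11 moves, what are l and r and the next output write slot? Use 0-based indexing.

l=0 r=15: |-20|<=|24| out[15]=576, r--
l=0 r=14: |-20|<=|23| out[14]=529, r--
l=0 r=13: |-20|<=|22| out[13]=484, r--
l=0 r=12: |-20|>|18| out[12]=400, l++
l=1 r=12: |-17|<=|18| out[11]=324, r--
l=1 r=11: |-17|<=|17| out[10]=289, r--
l=1 r=10: |-17|>|16| out[9]=289, l++
l=2 r=10: |-14|<=|16| out[8]=256, r--
l=2 r=9: |-14|<=|15| out[7]=225, r--
l=2 r=8: |-14|>|13| out[6]=196, l++
l=3 r=8: |2|<=|13| out[5]=169, r--

l=3, r=7, next write slot=4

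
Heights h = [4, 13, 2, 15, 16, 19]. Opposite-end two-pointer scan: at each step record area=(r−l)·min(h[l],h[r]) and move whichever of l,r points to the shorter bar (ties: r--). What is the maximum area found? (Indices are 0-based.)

max area = 52

l=0 r=5: min(4,19)*5=20 best=20 *, l++
l=1 r=5: min(13,19)*4=52 best=52 *, l++
l=2 r=5: min(2,19)*3=6 best=52, l++
l=3 r=5: min(15,19)*2=30 best=52, l++
l=4 r=5: min(16,19)*1=16 best=52, l++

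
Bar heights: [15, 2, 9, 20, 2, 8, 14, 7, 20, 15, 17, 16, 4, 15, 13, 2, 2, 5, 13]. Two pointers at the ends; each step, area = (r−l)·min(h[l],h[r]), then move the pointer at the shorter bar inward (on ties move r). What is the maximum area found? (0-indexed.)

[0,18] min(15,13)*18=234 best=234 * → r--
[0,17] min(15,5)*17=85 best=234 → r--
[0,16] min(15,2)*16=32 best=234 → r--
[0,15] min(15,2)*15=30 best=234 → r--
[0,14] min(15,13)*14=182 best=234 → r--
[0,13] min(15,15)*13=195 best=234 → r--
[0,12] min(15,4)*12=48 best=234 → r--
[0,11] min(15,16)*11=165 best=234 → l++
[1,11] min(2,16)*10=20 best=234 → l++
[2,11] min(9,16)*9=81 best=234 → l++
[3,11] min(20,16)*8=128 best=234 → r--
[3,10] min(20,17)*7=119 best=234 → r--
[3,9] min(20,15)*6=90 best=234 → r--
[3,8] min(20,20)*5=100 best=234 → r--
[3,7] min(20,7)*4=28 best=234 → r--
[3,6] min(20,14)*3=42 best=234 → r--
[3,5] min(20,8)*2=16 best=234 → r--
[3,4] min(20,2)*1=2 best=234 → r--

max area = 234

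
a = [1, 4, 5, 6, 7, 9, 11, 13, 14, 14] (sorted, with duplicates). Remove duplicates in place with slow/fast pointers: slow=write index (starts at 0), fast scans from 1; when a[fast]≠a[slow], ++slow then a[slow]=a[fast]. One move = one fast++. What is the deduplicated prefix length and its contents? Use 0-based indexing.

(s=0,f=1) a[fast]=4≠a[slow]=1 write a[1]=4 → slow++,fast++
(s=1,f=2) a[fast]=5≠a[slow]=4 write a[2]=5 → slow++,fast++
(s=2,f=3) a[fast]=6≠a[slow]=5 write a[3]=6 → slow++,fast++
(s=3,f=4) a[fast]=7≠a[slow]=6 write a[4]=7 → slow++,fast++
(s=4,f=5) a[fast]=9≠a[slow]=7 write a[5]=9 → slow++,fast++
(s=5,f=6) a[fast]=11≠a[slow]=9 write a[6]=11 → slow++,fast++
(s=6,f=7) a[fast]=13≠a[slow]=11 write a[7]=13 → slow++,fast++
(s=7,f=8) a[fast]=14≠a[slow]=13 write a[8]=14 → slow++,fast++
(s=8,f=9) a[fast]=14=a[slow] dup → fast++

length 9; prefix = [1, 4, 5, 6, 7, 9, 11, 13, 14]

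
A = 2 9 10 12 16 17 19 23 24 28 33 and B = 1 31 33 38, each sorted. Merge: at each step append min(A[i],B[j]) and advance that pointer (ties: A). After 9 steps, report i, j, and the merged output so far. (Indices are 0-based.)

i=0 j=0: A[i]=2>B[j]=1 take 1, j++
i=0 j=1: A[i]=2<=B[j]=31 take 2, i++
i=1 j=1: A[i]=9<=B[j]=31 take 9, i++
i=2 j=1: A[i]=10<=B[j]=31 take 10, i++
i=3 j=1: A[i]=12<=B[j]=31 take 12, i++
i=4 j=1: A[i]=16<=B[j]=31 take 16, i++
i=5 j=1: A[i]=17<=B[j]=31 take 17, i++
i=6 j=1: A[i]=19<=B[j]=31 take 19, i++
i=7 j=1: A[i]=23<=B[j]=31 take 23, i++

i=8, j=1, merged so far=[1, 2, 9, 10, 12, 16, 17, 19, 23]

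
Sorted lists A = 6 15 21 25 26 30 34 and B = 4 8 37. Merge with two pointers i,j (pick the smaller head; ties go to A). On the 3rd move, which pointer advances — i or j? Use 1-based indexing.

i=1 j=1: A[i]=6>B[j]=4 take 4, j++
i=1 j=2: A[i]=6<=B[j]=8 take 6, i++
i=2 j=2: A[i]=15>B[j]=8 take 8, j++

j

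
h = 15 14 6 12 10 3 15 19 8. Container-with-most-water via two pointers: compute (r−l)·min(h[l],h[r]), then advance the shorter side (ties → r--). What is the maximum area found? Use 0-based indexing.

l=0 r=8: min(15,8)*8=64 best=64 *, r--
l=0 r=7: min(15,19)*7=105 best=105 *, l++
l=1 r=7: min(14,19)*6=84 best=105, l++
l=2 r=7: min(6,19)*5=30 best=105, l++
l=3 r=7: min(12,19)*4=48 best=105, l++
l=4 r=7: min(10,19)*3=30 best=105, l++
l=5 r=7: min(3,19)*2=6 best=105, l++
l=6 r=7: min(15,19)*1=15 best=105, l++

max area = 105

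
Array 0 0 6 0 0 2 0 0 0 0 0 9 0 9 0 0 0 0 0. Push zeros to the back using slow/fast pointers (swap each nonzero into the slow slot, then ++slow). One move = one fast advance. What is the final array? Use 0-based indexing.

[6, 2, 9, 9, 0, 0, 0, 0, 0, 0, 0, 0, 0, 0, 0, 0, 0, 0, 0]

(s=0,f=0) a[fast]=0 → fast++
(s=0,f=1) a[fast]=0 → fast++
(s=0,f=2) a[fast]=6≠0 swap→a[0]=6 → slow++,fast++
(s=1,f=3) a[fast]=0 → fast++
(s=1,f=4) a[fast]=0 → fast++
(s=1,f=5) a[fast]=2≠0 swap→a[1]=2 → slow++,fast++
(s=2,f=6) a[fast]=0 → fast++
(s=2,f=7) a[fast]=0 → fast++
(s=2,f=8) a[fast]=0 → fast++
(s=2,f=9) a[fast]=0 → fast++
(s=2,f=10) a[fast]=0 → fast++
(s=2,f=11) a[fast]=9≠0 swap→a[2]=9 → slow++,fast++
(s=3,f=12) a[fast]=0 → fast++
(s=3,f=13) a[fast]=9≠0 swap→a[3]=9 → slow++,fast++
(s=4,f=14) a[fast]=0 → fast++
(s=4,f=15) a[fast]=0 → fast++
(s=4,f=16) a[fast]=0 → fast++
(s=4,f=17) a[fast]=0 → fast++
(s=4,f=18) a[fast]=0 → fast++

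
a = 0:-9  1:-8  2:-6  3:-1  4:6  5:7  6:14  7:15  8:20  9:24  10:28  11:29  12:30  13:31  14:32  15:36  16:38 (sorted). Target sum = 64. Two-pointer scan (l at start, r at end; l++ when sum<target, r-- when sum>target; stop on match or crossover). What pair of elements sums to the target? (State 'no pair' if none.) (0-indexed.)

(28, 36)

l=0 r=16: -9+38=29 <64, l++
l=1 r=16: -8+38=30 <64, l++
l=2 r=16: -6+38=32 <64, l++
l=3 r=16: -1+38=37 <64, l++
l=4 r=16: 6+38=44 <64, l++
l=5 r=16: 7+38=45 <64, l++
l=6 r=16: 14+38=52 <64, l++
l=7 r=16: 15+38=53 <64, l++
l=8 r=16: 20+38=58 <64, l++
l=9 r=16: 24+38=62 <64, l++
l=10 r=16: 28+38=66 >64, r--
l=10 r=15: 28+36=64, found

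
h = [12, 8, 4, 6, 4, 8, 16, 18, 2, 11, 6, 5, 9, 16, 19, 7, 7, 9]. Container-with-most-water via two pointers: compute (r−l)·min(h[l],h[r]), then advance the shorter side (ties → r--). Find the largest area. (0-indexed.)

l=0 r=17: min(12,9)*17=153 best=153 *, r--
l=0 r=16: min(12,7)*16=112 best=153, r--
l=0 r=15: min(12,7)*15=105 best=153, r--
l=0 r=14: min(12,19)*14=168 best=168 *, l++
l=1 r=14: min(8,19)*13=104 best=168, l++
l=2 r=14: min(4,19)*12=48 best=168, l++
l=3 r=14: min(6,19)*11=66 best=168, l++
l=4 r=14: min(4,19)*10=40 best=168, l++
l=5 r=14: min(8,19)*9=72 best=168, l++
l=6 r=14: min(16,19)*8=128 best=168, l++
l=7 r=14: min(18,19)*7=126 best=168, l++
l=8 r=14: min(2,19)*6=12 best=168, l++
l=9 r=14: min(11,19)*5=55 best=168, l++
l=10 r=14: min(6,19)*4=24 best=168, l++
l=11 r=14: min(5,19)*3=15 best=168, l++
l=12 r=14: min(9,19)*2=18 best=168, l++
l=13 r=14: min(16,19)*1=16 best=168, l++

max area = 168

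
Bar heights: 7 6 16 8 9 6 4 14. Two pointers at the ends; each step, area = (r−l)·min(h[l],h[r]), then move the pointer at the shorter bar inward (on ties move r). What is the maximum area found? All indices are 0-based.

[0,7] min(7,14)*7=49 best=49 * → l++
[1,7] min(6,14)*6=36 best=49 → l++
[2,7] min(16,14)*5=70 best=70 * → r--
[2,6] min(16,4)*4=16 best=70 → r--
[2,5] min(16,6)*3=18 best=70 → r--
[2,4] min(16,9)*2=18 best=70 → r--
[2,3] min(16,8)*1=8 best=70 → r--

max area = 70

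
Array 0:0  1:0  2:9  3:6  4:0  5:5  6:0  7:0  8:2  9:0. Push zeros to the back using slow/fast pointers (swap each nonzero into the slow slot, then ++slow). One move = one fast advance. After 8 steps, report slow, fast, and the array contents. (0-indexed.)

(s=0,f=0) a[fast]=0 → fast++
(s=0,f=1) a[fast]=0 → fast++
(s=0,f=2) a[fast]=9≠0 swap→a[0]=9 → slow++,fast++
(s=1,f=3) a[fast]=6≠0 swap→a[1]=6 → slow++,fast++
(s=2,f=4) a[fast]=0 → fast++
(s=2,f=5) a[fast]=5≠0 swap→a[2]=5 → slow++,fast++
(s=3,f=6) a[fast]=0 → fast++
(s=3,f=7) a[fast]=0 → fast++

slow=3, fast=8, a=[9, 6, 5, 0, 0, 0, 0, 0, 2, 0]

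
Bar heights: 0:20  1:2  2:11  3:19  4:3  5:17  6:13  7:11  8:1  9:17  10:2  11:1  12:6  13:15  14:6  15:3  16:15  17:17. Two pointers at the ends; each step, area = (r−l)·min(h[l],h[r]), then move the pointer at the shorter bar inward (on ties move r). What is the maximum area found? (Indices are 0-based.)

[0,17] min(20,17)*17=289 best=289 * → r--
[0,16] min(20,15)*16=240 best=289 → r--
[0,15] min(20,3)*15=45 best=289 → r--
[0,14] min(20,6)*14=84 best=289 → r--
[0,13] min(20,15)*13=195 best=289 → r--
[0,12] min(20,6)*12=72 best=289 → r--
[0,11] min(20,1)*11=11 best=289 → r--
[0,10] min(20,2)*10=20 best=289 → r--
[0,9] min(20,17)*9=153 best=289 → r--
[0,8] min(20,1)*8=8 best=289 → r--
[0,7] min(20,11)*7=77 best=289 → r--
[0,6] min(20,13)*6=78 best=289 → r--
[0,5] min(20,17)*5=85 best=289 → r--
[0,4] min(20,3)*4=12 best=289 → r--
[0,3] min(20,19)*3=57 best=289 → r--
[0,2] min(20,11)*2=22 best=289 → r--
[0,1] min(20,2)*1=2 best=289 → r--

max area = 289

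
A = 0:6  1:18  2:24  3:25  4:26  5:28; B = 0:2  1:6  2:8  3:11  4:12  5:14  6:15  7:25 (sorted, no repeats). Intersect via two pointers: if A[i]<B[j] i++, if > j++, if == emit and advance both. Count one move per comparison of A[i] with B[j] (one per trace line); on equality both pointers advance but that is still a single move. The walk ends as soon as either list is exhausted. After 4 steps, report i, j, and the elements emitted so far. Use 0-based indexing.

i=1, j=4, emitted=[6]

[i=0,j=0] 6>2 → j++
[i=0,j=1] 6==6 emit → i++,j++
[i=1,j=2] 18>8 → j++
[i=1,j=3] 18>11 → j++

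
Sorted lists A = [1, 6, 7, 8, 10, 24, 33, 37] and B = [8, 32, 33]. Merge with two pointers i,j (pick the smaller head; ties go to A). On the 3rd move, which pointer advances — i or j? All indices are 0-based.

i=0 j=0: A[i]=1<=B[j]=8 take 1, i++
i=1 j=0: A[i]=6<=B[j]=8 take 6, i++
i=2 j=0: A[i]=7<=B[j]=8 take 7, i++

i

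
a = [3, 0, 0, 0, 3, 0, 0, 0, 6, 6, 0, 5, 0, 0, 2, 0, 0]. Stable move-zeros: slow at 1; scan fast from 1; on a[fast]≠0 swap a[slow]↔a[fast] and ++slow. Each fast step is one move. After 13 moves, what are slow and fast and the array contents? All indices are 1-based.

slow=6, fast=14, a=[3, 3, 6, 6, 5, 0, 0, 0, 0, 0, 0, 0, 0, 0, 2, 0, 0]

(s=1,f=1) a[fast]=3≠0 swap→a[1]=3 → slow++,fast++
(s=2,f=2) a[fast]=0 → fast++
(s=2,f=3) a[fast]=0 → fast++
(s=2,f=4) a[fast]=0 → fast++
(s=2,f=5) a[fast]=3≠0 swap→a[2]=3 → slow++,fast++
(s=3,f=6) a[fast]=0 → fast++
(s=3,f=7) a[fast]=0 → fast++
(s=3,f=8) a[fast]=0 → fast++
(s=3,f=9) a[fast]=6≠0 swap→a[3]=6 → slow++,fast++
(s=4,f=10) a[fast]=6≠0 swap→a[4]=6 → slow++,fast++
(s=5,f=11) a[fast]=0 → fast++
(s=5,f=12) a[fast]=5≠0 swap→a[5]=5 → slow++,fast++
(s=6,f=13) a[fast]=0 → fast++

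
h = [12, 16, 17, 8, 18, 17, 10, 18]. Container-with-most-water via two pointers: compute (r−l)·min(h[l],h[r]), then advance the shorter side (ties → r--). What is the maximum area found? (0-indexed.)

l=0 r=7: min(12,18)*7=84 best=84 *, l++
l=1 r=7: min(16,18)*6=96 best=96 *, l++
l=2 r=7: min(17,18)*5=85 best=96, l++
l=3 r=7: min(8,18)*4=32 best=96, l++
l=4 r=7: min(18,18)*3=54 best=96, r--
l=4 r=6: min(18,10)*2=20 best=96, r--
l=4 r=5: min(18,17)*1=17 best=96, r--

max area = 96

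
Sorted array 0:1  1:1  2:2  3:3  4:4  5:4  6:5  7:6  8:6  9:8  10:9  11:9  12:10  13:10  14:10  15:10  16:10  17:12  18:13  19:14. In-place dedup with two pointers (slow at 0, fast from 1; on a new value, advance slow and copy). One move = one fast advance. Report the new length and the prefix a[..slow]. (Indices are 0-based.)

(s=0,f=1) a[fast]=1=a[slow] dup → fast++
(s=0,f=2) a[fast]=2≠a[slow]=1 write a[1]=2 → slow++,fast++
(s=1,f=3) a[fast]=3≠a[slow]=2 write a[2]=3 → slow++,fast++
(s=2,f=4) a[fast]=4≠a[slow]=3 write a[3]=4 → slow++,fast++
(s=3,f=5) a[fast]=4=a[slow] dup → fast++
(s=3,f=6) a[fast]=5≠a[slow]=4 write a[4]=5 → slow++,fast++
(s=4,f=7) a[fast]=6≠a[slow]=5 write a[5]=6 → slow++,fast++
(s=5,f=8) a[fast]=6=a[slow] dup → fast++
(s=5,f=9) a[fast]=8≠a[slow]=6 write a[6]=8 → slow++,fast++
(s=6,f=10) a[fast]=9≠a[slow]=8 write a[7]=9 → slow++,fast++
(s=7,f=11) a[fast]=9=a[slow] dup → fast++
(s=7,f=12) a[fast]=10≠a[slow]=9 write a[8]=10 → slow++,fast++
(s=8,f=13) a[fast]=10=a[slow] dup → fast++
(s=8,f=14) a[fast]=10=a[slow] dup → fast++
(s=8,f=15) a[fast]=10=a[slow] dup → fast++
(s=8,f=16) a[fast]=10=a[slow] dup → fast++
(s=8,f=17) a[fast]=12≠a[slow]=10 write a[9]=12 → slow++,fast++
(s=9,f=18) a[fast]=13≠a[slow]=12 write a[10]=13 → slow++,fast++
(s=10,f=19) a[fast]=14≠a[slow]=13 write a[11]=14 → slow++,fast++

length 12; prefix = [1, 2, 3, 4, 5, 6, 8, 9, 10, 12, 13, 14]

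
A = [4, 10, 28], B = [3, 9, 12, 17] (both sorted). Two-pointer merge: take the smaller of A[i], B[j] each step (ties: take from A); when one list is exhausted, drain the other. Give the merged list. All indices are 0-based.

[i=0,j=0] A[i]=4>B[j]=3 take 3 → j++
[i=0,j=1] A[i]=4<=B[j]=9 take 4 → i++
[i=1,j=1] A[i]=10>B[j]=9 take 9 → j++
[i=1,j=2] A[i]=10<=B[j]=12 take 10 → i++
[i=2,j=2] A[i]=28>B[j]=12 take 12 → j++
[i=2,j=3] A[i]=28>B[j]=17 take 17 → j++
[i=2,j=4] B done, take A[i]=28 → i++

[3, 4, 9, 10, 12, 17, 28]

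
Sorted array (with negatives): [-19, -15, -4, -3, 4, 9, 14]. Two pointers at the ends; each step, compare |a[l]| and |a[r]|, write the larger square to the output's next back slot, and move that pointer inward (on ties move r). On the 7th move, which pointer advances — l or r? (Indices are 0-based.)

r

l=0 r=6: |-19|>|14| out[6]=361, l++
l=1 r=6: |-15|>|14| out[5]=225, l++
l=2 r=6: |-4|<=|14| out[4]=196, r--
l=2 r=5: |-4|<=|9| out[3]=81, r--
l=2 r=4: |-4|<=|4| out[2]=16, r--
l=2 r=3: |-4|>|-3| out[1]=16, l++
l=3 r=3: |-3|<=|-3| out[0]=9, r--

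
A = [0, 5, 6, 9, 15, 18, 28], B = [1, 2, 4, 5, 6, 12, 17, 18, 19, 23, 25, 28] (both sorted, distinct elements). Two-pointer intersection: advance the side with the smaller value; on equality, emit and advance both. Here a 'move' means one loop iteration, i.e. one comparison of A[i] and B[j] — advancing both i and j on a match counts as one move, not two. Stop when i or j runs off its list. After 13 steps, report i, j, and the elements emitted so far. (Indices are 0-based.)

[i=0,j=0] 0<1 → i++
[i=1,j=0] 5>1 → j++
[i=1,j=1] 5>2 → j++
[i=1,j=2] 5>4 → j++
[i=1,j=3] 5==5 emit → i++,j++
[i=2,j=4] 6==6 emit → i++,j++
[i=3,j=5] 9<12 → i++
[i=4,j=5] 15>12 → j++
[i=4,j=6] 15<17 → i++
[i=5,j=6] 18>17 → j++
[i=5,j=7] 18==18 emit → i++,j++
[i=6,j=8] 28>19 → j++
[i=6,j=9] 28>23 → j++

i=6, j=10, emitted=[5, 6, 18]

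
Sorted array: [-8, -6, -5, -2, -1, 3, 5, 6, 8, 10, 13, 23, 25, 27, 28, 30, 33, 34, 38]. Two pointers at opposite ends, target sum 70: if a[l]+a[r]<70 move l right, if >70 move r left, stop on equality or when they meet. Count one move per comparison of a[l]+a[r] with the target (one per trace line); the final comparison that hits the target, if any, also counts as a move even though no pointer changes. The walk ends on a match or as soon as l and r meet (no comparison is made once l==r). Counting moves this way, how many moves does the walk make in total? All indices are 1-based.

18 moves

l=1 r=19: -8+38=30 <70, l++
l=2 r=19: -6+38=32 <70, l++
l=3 r=19: -5+38=33 <70, l++
l=4 r=19: -2+38=36 <70, l++
l=5 r=19: -1+38=37 <70, l++
l=6 r=19: 3+38=41 <70, l++
l=7 r=19: 5+38=43 <70, l++
l=8 r=19: 6+38=44 <70, l++
l=9 r=19: 8+38=46 <70, l++
l=10 r=19: 10+38=48 <70, l++
l=11 r=19: 13+38=51 <70, l++
l=12 r=19: 23+38=61 <70, l++
l=13 r=19: 25+38=63 <70, l++
l=14 r=19: 27+38=65 <70, l++
l=15 r=19: 28+38=66 <70, l++
l=16 r=19: 30+38=68 <70, l++
l=17 r=19: 33+38=71 >70, r--
l=17 r=18: 33+34=67 <70, l++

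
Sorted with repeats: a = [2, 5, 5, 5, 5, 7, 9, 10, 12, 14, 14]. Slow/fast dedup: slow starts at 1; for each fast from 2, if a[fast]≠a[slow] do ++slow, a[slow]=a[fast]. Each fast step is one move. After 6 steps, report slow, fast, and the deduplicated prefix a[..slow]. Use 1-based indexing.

slow=4, fast=8, prefix=[2, 5, 7, 9]

slow=1 fast=2: a[fast]=5≠a[slow]=2 write a[2]=5, slow++,fast++
slow=2 fast=3: a[fast]=5=a[slow] dup, fast++
slow=2 fast=4: a[fast]=5=a[slow] dup, fast++
slow=2 fast=5: a[fast]=5=a[slow] dup, fast++
slow=2 fast=6: a[fast]=7≠a[slow]=5 write a[3]=7, slow++,fast++
slow=3 fast=7: a[fast]=9≠a[slow]=7 write a[4]=9, slow++,fast++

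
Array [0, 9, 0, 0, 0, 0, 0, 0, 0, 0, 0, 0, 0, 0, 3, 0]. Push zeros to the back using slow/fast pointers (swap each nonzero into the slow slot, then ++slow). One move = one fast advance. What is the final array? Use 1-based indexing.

[9, 3, 0, 0, 0, 0, 0, 0, 0, 0, 0, 0, 0, 0, 0, 0]

(s=1,f=1) a[fast]=0 → fast++
(s=1,f=2) a[fast]=9≠0 swap→a[1]=9 → slow++,fast++
(s=2,f=3) a[fast]=0 → fast++
(s=2,f=4) a[fast]=0 → fast++
(s=2,f=5) a[fast]=0 → fast++
(s=2,f=6) a[fast]=0 → fast++
(s=2,f=7) a[fast]=0 → fast++
(s=2,f=8) a[fast]=0 → fast++
(s=2,f=9) a[fast]=0 → fast++
(s=2,f=10) a[fast]=0 → fast++
(s=2,f=11) a[fast]=0 → fast++
(s=2,f=12) a[fast]=0 → fast++
(s=2,f=13) a[fast]=0 → fast++
(s=2,f=14) a[fast]=0 → fast++
(s=2,f=15) a[fast]=3≠0 swap→a[2]=3 → slow++,fast++
(s=3,f=16) a[fast]=0 → fast++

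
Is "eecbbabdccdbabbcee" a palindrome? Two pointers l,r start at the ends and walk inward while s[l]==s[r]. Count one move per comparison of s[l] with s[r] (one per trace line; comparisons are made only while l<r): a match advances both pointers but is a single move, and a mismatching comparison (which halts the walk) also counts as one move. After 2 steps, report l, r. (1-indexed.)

[1,18] 'e'=='e' → l++,r--
[2,17] 'e'=='e' → l++,r--

l=3, r=16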